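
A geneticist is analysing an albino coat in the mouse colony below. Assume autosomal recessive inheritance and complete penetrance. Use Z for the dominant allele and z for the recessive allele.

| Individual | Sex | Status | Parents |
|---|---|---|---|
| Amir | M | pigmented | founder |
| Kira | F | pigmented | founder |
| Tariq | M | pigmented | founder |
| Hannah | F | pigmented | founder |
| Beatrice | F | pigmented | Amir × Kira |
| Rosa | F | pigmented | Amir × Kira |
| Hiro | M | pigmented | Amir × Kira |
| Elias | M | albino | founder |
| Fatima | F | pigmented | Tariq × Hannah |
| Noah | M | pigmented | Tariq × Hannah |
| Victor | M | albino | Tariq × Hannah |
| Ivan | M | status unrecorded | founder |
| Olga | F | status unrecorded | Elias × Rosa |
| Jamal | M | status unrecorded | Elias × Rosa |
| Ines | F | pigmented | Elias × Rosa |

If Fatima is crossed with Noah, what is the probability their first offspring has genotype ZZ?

4/9

Tariq is pigmented so carries Z and passed z to Victor (zz), so Tariq is Zz.
Hannah is pigmented so carries Z and passed z to Victor (zz), so Hannah is Zz.
Fatima is a pigmented offspring of Tariq (Zz) × Hannah (Zz), whose cross gives 1/4 ZZ : 1/2 Zz : 1/4 zz; conditioning on being pigmented, Fatima is ZZ with probability 1/3, Zz with probability 2/3.
Noah is a pigmented offspring of Tariq (Zz) × Hannah (Zz), whose cross gives 1/4 ZZ : 1/2 Zz : 1/4 zz; conditioning on being pigmented, Noah is ZZ with probability 1/3, Zz with probability 2/3.
Summing over parental genotype combinations, P(offspring has genotype ZZ) = 1/9·1 + 2/9·1/2 + 2/9·1/2 + 4/9·1/4 = 4/9.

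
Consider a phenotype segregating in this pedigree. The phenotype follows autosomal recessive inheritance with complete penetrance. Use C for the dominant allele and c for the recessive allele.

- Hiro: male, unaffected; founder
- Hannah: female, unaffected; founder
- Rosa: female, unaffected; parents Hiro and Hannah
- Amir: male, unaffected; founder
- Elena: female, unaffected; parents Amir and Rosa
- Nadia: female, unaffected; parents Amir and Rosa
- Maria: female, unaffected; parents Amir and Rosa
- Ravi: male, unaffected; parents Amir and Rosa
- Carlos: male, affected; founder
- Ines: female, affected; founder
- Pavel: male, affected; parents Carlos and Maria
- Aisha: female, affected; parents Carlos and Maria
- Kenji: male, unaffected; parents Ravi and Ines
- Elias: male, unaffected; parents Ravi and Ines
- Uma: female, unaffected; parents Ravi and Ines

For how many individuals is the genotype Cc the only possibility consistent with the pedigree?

Obligate heterozygotes: Maria is unaffected so carries C and passed c to Pavel (cc), so Maria is Cc; Kenji is unaffected so carries C and received c from Ines (cc), so Kenji is Cc; Elias is unaffected so carries C and received c from Ines (cc), so Elias is Cc; Uma is unaffected so carries C and received c from Ines (cc), so Uma is Cc.
Every other individual is either homozygous by phenotype or has at least one consistent homozygous assignment, so the count is 4.

4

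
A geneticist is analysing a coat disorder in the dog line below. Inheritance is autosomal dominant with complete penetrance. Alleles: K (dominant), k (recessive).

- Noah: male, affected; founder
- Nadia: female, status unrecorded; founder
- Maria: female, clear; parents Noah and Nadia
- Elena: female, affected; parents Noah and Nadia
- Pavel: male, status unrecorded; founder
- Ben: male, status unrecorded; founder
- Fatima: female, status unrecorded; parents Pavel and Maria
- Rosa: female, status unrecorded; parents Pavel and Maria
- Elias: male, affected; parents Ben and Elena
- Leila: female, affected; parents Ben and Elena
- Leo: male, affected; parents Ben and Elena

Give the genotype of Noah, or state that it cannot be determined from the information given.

Kk

From phenotype alone, Noah is KK or Kk.
Noah is affected so carries K and passed k to Maria (kk), so Noah is Kk.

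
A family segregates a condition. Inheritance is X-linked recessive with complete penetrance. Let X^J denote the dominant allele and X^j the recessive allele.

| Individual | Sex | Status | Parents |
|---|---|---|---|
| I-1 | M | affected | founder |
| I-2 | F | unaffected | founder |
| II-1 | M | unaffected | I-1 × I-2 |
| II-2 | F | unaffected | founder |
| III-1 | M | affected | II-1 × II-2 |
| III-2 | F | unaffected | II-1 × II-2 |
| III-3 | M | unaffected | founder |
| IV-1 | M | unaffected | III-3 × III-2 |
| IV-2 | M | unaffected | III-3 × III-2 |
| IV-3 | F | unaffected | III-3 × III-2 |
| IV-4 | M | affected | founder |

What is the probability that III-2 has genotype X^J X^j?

1/5

II-1 is unaffected, so II-1 is X^J Y.
II-2 is unaffected so carries J and passed j to III-1 (X^j Y), so II-2 is X^J X^j.
Their cross gives offspring ratios 1/2 X^J X^J : 1/2 X^J X^j. Conditioning on III-2 being unaffected, P(X^J X^j) = 1/2 / 1 = 1/2 before taking III-2's own offspring into account.
III-3 is unaffected, so III-3 is X^J Y.
Now use III-2's offspring. Probability of each recorded status — unaffected son IV-1: 1/2 if III-2 is X^J X^j, 1 if X^J X^J; unaffected son IV-2: 1/2 if III-2 is X^J X^j, 1 if X^J X^J. (IV-3: equally likely either way, so uninformative.)
Bayes: P(X^J X^j) = 1/2·1/4 / (1/2·1/4 + 1/2·1) = 1/5.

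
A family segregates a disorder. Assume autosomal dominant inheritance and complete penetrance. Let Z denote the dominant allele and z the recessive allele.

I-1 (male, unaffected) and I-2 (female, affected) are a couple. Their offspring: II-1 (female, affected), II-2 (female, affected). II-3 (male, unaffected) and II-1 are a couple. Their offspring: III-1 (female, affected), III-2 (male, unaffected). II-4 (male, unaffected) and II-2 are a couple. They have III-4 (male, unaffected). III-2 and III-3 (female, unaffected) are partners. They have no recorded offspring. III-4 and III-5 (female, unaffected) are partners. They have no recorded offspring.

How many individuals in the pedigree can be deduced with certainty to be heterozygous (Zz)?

Obligate heterozygotes: II-1 is affected so carries Z and received z from I-1 (zz), so II-1 is Zz; II-2 is affected so carries Z and received z from I-1 (zz), so II-2 is Zz; III-1 is affected so carries Z and received z from II-3 (zz), so III-1 is Zz.
Every other individual is either homozygous by phenotype or has at least one consistent homozygous assignment, so the count is 3.

3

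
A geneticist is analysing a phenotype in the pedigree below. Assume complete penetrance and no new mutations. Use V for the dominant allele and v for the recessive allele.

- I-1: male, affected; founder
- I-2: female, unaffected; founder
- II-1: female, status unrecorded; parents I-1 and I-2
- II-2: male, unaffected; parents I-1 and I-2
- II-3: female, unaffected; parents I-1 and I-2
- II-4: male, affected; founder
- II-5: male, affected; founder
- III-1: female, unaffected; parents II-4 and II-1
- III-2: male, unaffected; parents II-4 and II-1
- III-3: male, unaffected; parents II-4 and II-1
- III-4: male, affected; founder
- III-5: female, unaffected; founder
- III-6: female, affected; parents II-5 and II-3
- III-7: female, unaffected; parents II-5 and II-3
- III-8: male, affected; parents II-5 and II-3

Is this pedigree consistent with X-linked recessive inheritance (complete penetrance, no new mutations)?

A consistent assignment under X-linked recessive exists: I-1 X^v Y, I-2 X^V X^V, II-1 X^V X^v, II-2 X^V Y, II-3 X^V X^v, II-4 X^v Y, II-5 X^v Y, III-1 X^V X^v, III-2 X^V Y, III-3 X^V Y, III-4 X^v Y, III-5 X^V X^V, III-6 X^v X^v, III-7 X^V X^v, III-8 X^v Y.
In this assignment every recorded phenotype matches its genotype and every non-founder's genotype is obtainable from its parents' genotypes, so the pedigree is consistent.

Yes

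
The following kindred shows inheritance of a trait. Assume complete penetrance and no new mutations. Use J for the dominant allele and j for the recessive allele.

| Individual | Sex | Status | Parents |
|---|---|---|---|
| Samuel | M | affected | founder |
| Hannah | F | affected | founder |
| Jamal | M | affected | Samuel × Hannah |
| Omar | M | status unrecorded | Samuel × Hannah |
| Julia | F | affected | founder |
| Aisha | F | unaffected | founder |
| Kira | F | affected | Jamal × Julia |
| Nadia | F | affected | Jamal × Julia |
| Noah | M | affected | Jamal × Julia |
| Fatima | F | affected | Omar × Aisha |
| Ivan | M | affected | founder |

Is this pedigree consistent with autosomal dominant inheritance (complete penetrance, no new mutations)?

A consistent assignment under autosomal dominant exists: Samuel JJ, Hannah JJ, Jamal JJ, Omar JJ, Julia JJ, Aisha jj, Kira JJ, Nadia JJ, Noah JJ, Fatima Jj, Ivan JJ.
In this assignment every recorded phenotype matches its genotype and every non-founder's genotype is obtainable from its parents' genotypes, so the pedigree is consistent.

Yes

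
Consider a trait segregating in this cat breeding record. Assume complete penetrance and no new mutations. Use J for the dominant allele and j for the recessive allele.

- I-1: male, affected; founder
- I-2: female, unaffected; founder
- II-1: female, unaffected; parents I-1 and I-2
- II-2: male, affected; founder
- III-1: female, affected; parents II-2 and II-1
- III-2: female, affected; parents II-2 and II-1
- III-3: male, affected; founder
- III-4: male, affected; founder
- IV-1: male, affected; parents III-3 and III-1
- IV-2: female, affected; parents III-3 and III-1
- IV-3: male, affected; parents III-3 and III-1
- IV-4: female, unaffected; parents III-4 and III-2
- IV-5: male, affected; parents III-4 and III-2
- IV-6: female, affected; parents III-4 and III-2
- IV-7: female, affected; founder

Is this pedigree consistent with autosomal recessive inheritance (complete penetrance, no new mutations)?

Under autosomal recessive, IV-4 (unaffected, female) cannot arise from III-4 (affected) × III-2 (affected).

No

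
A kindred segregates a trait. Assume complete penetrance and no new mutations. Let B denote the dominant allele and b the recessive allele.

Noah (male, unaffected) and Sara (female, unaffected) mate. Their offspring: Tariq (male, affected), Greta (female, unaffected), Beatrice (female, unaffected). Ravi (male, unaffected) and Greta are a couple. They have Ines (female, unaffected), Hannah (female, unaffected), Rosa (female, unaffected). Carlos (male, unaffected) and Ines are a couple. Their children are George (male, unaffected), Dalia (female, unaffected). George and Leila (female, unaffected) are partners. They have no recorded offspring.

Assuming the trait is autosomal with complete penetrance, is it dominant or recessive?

Noah and Sara are both unaffected yet have an affected child Tariq. Under dominance, an affected child requires at least one affected parent, so the trait cannot be dominant.

recessive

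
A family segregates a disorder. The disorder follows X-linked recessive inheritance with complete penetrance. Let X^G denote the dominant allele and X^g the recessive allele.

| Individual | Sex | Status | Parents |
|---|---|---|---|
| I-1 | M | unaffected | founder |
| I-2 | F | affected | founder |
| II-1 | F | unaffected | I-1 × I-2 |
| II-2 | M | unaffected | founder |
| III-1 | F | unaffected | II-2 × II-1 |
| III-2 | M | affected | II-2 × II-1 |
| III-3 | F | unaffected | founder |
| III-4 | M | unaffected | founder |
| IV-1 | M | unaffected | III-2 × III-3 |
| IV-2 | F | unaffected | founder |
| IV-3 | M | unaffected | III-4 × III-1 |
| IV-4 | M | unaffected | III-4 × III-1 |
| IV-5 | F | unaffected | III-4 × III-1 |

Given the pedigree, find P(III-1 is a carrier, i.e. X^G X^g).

II-2 is unaffected, so II-2 is X^G Y.
II-1 is unaffected so carries G and received g from I-2 (X^g X^g), so II-1 is X^G X^g.
Their cross gives offspring ratios 1/2 X^G X^G : 1/2 X^G X^g. Conditioning on III-1 being unaffected, P(X^G X^g) = 1/2 / 1 = 1/2 before taking III-1's own offspring into account.
III-4 is unaffected, so III-4 is X^G Y.
Now use III-1's offspring. Probability of each recorded status — unaffected son IV-3: 1/2 if III-1 is X^G X^g, 1 if X^G X^G; unaffected son IV-4: 1/2 if III-1 is X^G X^g, 1 if X^G X^G. (IV-5: equally likely either way, so uninformative.)
Bayes: P(X^G X^g) = 1/2·1/4 / (1/2·1/4 + 1/2·1) = 1/5.

1/5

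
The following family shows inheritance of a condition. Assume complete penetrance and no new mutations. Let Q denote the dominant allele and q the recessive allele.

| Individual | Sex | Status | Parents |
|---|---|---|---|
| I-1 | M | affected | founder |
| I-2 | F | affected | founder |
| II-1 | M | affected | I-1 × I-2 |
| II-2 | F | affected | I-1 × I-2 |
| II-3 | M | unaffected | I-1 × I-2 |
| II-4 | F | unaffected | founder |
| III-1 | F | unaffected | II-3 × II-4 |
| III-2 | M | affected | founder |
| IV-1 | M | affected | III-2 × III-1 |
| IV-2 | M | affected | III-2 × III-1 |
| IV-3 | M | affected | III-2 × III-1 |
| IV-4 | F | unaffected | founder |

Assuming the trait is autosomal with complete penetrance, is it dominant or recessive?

dominant

I-1 and I-2 are both affected yet have an unaffected child II-3. Under a recessive model two affected parents are homozygous and every child would be affected, so the trait cannot be recessive.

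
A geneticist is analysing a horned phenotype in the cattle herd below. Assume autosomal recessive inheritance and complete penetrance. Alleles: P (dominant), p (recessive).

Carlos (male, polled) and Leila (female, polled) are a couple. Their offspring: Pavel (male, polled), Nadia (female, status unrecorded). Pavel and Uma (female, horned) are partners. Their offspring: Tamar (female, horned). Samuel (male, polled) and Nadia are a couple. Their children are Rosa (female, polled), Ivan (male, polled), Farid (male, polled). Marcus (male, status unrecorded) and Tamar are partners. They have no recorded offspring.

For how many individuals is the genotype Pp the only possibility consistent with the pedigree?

1

Obligate heterozygotes: Pavel is polled so carries P and passed p to Tamar (pp), so Pavel is Pp.
Every other individual is either homozygous by phenotype or has at least one consistent homozygous assignment, so the count is 1.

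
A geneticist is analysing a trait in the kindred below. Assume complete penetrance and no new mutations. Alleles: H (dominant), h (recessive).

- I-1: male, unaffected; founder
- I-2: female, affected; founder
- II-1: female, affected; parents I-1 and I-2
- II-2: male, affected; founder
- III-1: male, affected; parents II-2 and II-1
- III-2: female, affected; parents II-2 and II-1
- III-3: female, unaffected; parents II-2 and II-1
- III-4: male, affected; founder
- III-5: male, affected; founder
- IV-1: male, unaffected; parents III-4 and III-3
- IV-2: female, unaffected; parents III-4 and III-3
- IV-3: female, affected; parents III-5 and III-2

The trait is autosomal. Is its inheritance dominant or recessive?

dominant

II-2 and II-1 are both affected yet have an unaffected child III-3. Under a recessive model two affected parents are homozygous and every child would be affected, so the trait cannot be recessive.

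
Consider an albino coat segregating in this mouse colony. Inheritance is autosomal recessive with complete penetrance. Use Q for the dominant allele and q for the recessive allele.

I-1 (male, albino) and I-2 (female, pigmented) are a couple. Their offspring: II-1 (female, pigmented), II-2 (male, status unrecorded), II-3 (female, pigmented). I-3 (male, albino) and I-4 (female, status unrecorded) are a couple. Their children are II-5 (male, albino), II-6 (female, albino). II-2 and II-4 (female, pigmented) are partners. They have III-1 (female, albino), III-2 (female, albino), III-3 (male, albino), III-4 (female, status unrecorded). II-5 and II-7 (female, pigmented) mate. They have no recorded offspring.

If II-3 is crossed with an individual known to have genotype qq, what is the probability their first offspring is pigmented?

II-3 is pigmented so carries Q and received q from I-1 (qq), so II-3 is Qq.
The cross gives 1/2 Qq : 1/2 qq, so P(offspring is pigmented) = 1/2.

1/2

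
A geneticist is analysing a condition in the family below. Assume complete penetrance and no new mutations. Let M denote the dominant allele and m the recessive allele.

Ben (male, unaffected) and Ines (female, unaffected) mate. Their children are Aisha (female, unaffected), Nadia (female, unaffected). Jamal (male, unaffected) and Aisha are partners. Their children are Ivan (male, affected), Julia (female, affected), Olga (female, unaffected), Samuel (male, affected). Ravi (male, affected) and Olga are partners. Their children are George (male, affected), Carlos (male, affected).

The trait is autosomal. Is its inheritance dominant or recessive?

recessive

Jamal and Aisha are both unaffected yet have an affected child Ivan. Under dominance, an affected child requires at least one affected parent, so the trait cannot be dominant.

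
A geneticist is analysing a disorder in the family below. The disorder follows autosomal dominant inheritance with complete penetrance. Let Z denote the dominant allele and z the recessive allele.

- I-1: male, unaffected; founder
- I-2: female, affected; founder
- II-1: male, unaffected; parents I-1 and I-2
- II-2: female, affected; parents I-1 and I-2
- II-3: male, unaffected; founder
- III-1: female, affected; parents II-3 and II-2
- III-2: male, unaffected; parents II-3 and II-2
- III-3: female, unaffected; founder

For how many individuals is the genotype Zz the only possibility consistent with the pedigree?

3

Obligate heterozygotes: I-2 is affected so carries Z and passed z to II-1 (zz), so I-2 is Zz; II-2 is affected so carries Z and received z from I-1 (zz), so II-2 is Zz; III-1 is affected so carries Z and received z from II-3 (zz), so III-1 is Zz.
Every other individual is either homozygous by phenotype or has at least one consistent homozygous assignment, so the count is 3.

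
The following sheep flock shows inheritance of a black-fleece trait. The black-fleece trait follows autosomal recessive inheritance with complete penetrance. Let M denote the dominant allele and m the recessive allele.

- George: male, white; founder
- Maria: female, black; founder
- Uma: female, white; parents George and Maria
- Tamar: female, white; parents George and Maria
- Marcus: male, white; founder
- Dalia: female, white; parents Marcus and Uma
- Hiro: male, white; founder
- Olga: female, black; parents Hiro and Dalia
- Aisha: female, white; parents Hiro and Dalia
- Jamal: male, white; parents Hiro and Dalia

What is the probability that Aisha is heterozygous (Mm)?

Hiro is white so carries M and passed m to Olga (mm), so Hiro is Mm.
Dalia is white so carries M and passed m to Olga (mm), so Dalia is Mm.
Their cross gives offspring ratios 1/4 MM : 1/2 Mm : 1/4 mm. Conditioning on Aisha being white, P(Mm) = 1/2 / 3/4 = 2/3.

2/3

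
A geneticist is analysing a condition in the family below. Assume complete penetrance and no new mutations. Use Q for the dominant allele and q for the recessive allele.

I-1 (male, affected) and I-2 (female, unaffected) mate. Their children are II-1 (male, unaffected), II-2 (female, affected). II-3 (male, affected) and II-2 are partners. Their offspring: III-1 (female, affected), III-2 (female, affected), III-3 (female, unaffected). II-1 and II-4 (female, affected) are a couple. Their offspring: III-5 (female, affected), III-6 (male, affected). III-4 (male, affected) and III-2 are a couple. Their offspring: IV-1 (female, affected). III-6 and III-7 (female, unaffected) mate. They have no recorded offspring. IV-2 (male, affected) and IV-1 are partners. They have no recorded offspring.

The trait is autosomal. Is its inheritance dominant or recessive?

II-3 and II-2 are both affected yet have an unaffected child III-3. Under a recessive model two affected parents are homozygous and every child would be affected, so the trait cannot be recessive.

dominant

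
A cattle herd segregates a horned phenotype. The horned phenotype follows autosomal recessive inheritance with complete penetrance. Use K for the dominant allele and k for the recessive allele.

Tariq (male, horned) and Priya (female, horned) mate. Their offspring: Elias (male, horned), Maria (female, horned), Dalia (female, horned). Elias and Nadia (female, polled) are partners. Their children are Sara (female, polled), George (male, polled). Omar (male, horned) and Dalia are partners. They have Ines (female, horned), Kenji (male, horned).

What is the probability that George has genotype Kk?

1

George is polled so carries K and received k from Elias (kk), so George is Kk, giving P(Kk) = 1.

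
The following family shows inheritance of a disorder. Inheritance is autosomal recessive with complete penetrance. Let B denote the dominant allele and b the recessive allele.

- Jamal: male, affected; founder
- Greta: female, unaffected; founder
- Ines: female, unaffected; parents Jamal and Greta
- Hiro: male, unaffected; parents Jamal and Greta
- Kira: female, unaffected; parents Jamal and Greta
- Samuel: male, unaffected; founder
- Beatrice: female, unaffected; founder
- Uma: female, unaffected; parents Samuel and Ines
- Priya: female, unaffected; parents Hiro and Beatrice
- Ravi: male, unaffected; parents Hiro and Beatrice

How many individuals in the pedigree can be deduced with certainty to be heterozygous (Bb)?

3

Obligate heterozygotes: Ines is unaffected so carries B and received b from Jamal (bb), so Ines is Bb; Hiro is unaffected so carries B and received b from Jamal (bb), so Hiro is Bb; Kira is unaffected so carries B and received b from Jamal (bb), so Kira is Bb.
Every other individual is either homozygous by phenotype or has at least one consistent homozygous assignment, so the count is 3.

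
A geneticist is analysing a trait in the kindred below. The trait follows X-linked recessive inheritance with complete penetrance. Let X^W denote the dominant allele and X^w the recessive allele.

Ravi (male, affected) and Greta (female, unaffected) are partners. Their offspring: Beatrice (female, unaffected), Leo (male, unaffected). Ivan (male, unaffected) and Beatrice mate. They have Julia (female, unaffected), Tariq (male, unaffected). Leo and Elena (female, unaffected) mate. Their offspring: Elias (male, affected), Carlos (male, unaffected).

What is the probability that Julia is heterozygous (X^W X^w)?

Ivan is unaffected, so Ivan is X^W Y.
Beatrice is unaffected so carries W and received w from Ravi (X^w Y), so Beatrice is X^W X^w.
Their cross gives offspring ratios 1/2 X^W X^W : 1/2 X^W X^w. Conditioning on Julia being unaffected, P(X^W X^w) = 1/2 / 1 = 1/2.

1/2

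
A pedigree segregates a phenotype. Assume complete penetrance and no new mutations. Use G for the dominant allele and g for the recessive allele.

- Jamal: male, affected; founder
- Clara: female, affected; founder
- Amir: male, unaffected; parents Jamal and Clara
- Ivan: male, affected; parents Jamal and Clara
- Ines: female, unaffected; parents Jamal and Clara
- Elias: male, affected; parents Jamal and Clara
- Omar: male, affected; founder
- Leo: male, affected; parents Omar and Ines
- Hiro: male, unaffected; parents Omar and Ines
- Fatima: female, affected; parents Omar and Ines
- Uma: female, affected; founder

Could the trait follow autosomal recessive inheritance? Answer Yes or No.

No

Under autosomal recessive, Amir (unaffected, male) cannot arise from Jamal (affected) × Clara (affected).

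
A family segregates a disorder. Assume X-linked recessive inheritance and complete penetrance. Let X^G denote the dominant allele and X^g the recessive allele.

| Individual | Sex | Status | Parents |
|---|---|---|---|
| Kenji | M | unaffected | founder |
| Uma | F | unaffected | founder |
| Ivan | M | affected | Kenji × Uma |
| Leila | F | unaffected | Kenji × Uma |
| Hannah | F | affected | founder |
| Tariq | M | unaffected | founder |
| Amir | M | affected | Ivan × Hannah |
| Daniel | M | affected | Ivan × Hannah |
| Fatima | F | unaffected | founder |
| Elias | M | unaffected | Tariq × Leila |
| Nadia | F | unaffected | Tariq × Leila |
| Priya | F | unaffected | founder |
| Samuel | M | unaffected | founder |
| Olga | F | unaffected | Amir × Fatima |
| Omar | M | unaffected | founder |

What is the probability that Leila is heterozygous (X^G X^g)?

Kenji is unaffected, so Kenji is X^G Y.
Uma is unaffected so carries G and passed g to Ivan (X^g Y), so Uma is X^G X^g.
Their cross gives offspring ratios 1/2 X^G X^G : 1/2 X^G X^g. Conditioning on Leila being unaffected, P(X^G X^g) = 1/2 / 1 = 1/2 before taking Leila's own offspring into account.
Tariq is unaffected, so Tariq is X^G Y.
Now use Leila's offspring. Probability of each recorded status — unaffected son Elias: 1/2 if Leila is X^G X^g, 1 if X^G X^G. (Nadia: equally likely either way, so uninformative.)
Bayes: P(X^G X^g) = 1/2·1/2 / (1/2·1/2 + 1/2·1) = 1/3.

1/3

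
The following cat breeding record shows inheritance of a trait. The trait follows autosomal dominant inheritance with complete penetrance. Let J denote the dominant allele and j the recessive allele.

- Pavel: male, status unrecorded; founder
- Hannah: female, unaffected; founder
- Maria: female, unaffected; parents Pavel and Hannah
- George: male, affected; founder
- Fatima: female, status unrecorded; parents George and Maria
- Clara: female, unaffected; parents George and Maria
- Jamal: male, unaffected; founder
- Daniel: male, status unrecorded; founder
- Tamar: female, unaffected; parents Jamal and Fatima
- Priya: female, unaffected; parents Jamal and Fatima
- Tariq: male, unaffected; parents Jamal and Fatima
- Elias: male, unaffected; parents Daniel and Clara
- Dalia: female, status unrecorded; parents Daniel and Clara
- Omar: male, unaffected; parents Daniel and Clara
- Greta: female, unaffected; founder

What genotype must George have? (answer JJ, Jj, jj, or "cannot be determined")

Jj

From phenotype alone, George is JJ or Jj.
George is affected so carries J and passed j to Clara (jj), so George is Jj.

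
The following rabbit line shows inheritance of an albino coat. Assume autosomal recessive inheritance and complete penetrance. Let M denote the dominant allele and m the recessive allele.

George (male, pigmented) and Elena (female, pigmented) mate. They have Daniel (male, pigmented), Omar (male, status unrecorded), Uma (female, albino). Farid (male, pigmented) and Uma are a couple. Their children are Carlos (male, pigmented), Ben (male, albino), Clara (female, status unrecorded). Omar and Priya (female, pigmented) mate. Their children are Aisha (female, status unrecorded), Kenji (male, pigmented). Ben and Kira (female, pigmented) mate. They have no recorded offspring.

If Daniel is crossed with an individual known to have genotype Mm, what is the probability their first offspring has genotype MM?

George is pigmented so carries M and passed m to Uma (mm), so George is Mm.
Elena is pigmented so carries M and passed m to Uma (mm), so Elena is Mm.
Daniel is a pigmented offspring of George (Mm) × Elena (Mm), whose cross gives 1/4 MM : 1/2 Mm : 1/4 mm; conditioning on being pigmented, Daniel is MM with probability 1/3, Mm with probability 2/3.
Summing over parental genotype combinations, P(offspring has genotype MM) = 1/3·1/2 + 2/3·1/4 = 1/3.

1/3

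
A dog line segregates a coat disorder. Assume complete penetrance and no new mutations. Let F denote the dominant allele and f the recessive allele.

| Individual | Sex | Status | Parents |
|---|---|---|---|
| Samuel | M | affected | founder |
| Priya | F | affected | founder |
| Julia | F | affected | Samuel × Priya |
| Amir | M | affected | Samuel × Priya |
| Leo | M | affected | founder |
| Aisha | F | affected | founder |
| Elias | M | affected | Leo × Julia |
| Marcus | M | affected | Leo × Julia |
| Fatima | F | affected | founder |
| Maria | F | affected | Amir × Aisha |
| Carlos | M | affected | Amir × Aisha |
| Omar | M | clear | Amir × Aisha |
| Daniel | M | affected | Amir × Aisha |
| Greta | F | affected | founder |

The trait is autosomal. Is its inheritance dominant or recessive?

Amir and Aisha are both affected yet have a clear child Omar. Under a recessive model two affected parents are homozygous and every child would be affected, so the trait cannot be recessive.

dominant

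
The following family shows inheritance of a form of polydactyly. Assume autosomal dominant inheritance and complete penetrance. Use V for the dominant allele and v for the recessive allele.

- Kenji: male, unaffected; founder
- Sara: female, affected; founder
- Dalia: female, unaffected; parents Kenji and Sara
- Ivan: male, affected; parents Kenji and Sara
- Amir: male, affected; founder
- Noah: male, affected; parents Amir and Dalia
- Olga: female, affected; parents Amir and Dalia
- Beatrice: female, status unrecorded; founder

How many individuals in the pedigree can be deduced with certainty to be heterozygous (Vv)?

Obligate heterozygotes: Sara is affected so carries V and passed v to Dalia (vv), so Sara is Vv; Ivan is affected so carries V and received v from Kenji (vv), so Ivan is Vv; Noah is affected so carries V and received v from Dalia (vv), so Noah is Vv; Olga is affected so carries V and received v from Dalia (vv), so Olga is Vv.
Every other individual is either homozygous by phenotype or has at least one consistent homozygous assignment, so the count is 4.

4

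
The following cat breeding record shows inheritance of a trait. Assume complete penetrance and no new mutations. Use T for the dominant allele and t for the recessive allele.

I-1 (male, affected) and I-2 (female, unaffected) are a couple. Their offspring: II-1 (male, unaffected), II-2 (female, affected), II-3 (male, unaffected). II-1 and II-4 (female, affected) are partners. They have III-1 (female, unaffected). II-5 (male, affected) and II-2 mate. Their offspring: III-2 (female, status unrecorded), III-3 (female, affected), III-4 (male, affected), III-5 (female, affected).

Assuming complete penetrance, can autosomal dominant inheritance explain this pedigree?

A consistent assignment under autosomal dominant exists: I-1 Tt, I-2 tt, II-1 tt, II-2 Tt, II-3 tt, II-4 Tt, II-5 TT, III-1 tt, III-2 TT, III-3 TT, III-4 TT, III-5 TT.
In this assignment every recorded phenotype matches its genotype and every non-founder's genotype is obtainable from its parents' genotypes, so the pedigree is consistent.

Yes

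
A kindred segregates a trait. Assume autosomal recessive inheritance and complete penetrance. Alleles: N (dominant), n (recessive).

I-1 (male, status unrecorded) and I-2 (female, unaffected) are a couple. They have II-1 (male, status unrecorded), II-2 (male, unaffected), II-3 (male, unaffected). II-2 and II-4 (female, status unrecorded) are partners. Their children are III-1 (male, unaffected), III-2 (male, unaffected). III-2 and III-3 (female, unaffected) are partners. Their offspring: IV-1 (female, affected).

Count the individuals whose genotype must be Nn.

Obligate heterozygotes: III-2 is unaffected so carries N and passed n to IV-1 (nn), so III-2 is Nn; III-3 is unaffected so carries N and passed n to IV-1 (nn), so III-3 is Nn.
Every other individual is either homozygous by phenotype or has at least one consistent homozygous assignment, so the count is 2.

2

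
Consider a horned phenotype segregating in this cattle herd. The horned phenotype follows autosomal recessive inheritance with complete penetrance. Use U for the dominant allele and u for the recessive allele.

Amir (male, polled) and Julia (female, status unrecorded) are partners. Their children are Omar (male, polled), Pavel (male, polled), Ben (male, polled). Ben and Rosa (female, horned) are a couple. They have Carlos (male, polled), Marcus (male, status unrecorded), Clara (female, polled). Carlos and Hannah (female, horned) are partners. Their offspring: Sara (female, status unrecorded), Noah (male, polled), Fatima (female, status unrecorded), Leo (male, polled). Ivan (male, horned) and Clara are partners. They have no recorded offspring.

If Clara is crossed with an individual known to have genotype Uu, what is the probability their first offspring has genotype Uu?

1/2

Clara is polled so carries U and received u from Rosa (uu), so Clara is Uu.
The cross gives 1/4 UU : 1/2 Uu : 1/4 uu, so P(offspring has genotype Uu) = 1/2.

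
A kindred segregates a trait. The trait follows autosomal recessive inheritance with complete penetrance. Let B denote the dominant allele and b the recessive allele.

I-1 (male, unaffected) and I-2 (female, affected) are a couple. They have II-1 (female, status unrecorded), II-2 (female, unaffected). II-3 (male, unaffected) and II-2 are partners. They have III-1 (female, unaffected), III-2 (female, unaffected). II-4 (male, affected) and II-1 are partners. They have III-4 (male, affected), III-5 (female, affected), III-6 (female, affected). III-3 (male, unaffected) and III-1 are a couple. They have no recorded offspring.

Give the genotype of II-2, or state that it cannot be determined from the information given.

From phenotype alone, II-2 is BB or Bb.
II-2 is unaffected so carries B and received b from I-2 (bb), so II-2 is Bb.

Bb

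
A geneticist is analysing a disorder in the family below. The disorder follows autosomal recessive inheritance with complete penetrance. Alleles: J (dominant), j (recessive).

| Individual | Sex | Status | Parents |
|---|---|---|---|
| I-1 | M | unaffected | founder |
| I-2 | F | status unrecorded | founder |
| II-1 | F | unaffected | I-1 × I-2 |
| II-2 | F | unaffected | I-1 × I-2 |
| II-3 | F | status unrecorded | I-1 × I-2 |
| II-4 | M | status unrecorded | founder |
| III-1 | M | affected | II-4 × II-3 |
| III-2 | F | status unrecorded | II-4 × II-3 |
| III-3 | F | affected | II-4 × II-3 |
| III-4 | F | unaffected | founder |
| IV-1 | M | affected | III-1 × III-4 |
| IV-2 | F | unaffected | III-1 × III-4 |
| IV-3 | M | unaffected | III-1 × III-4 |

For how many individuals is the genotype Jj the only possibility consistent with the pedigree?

3

Obligate heterozygotes: III-4 is unaffected so carries J and passed j to IV-1 (jj), so III-4 is Jj; IV-2 is unaffected so carries J and received j from III-1 (jj), so IV-2 is Jj; IV-3 is unaffected so carries J and received j from III-1 (jj), so IV-3 is Jj.
Every other individual is either homozygous by phenotype or has at least one consistent homozygous assignment, so the count is 3.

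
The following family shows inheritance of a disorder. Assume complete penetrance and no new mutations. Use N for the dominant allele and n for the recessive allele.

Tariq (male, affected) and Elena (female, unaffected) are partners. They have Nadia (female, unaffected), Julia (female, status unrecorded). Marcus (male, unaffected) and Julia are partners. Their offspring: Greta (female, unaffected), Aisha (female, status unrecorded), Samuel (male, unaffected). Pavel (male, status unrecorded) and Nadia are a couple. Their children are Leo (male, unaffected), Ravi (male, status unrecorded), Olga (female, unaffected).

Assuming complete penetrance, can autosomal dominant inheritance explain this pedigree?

A consistent assignment under autosomal dominant exists: Tariq Nn, Elena nn, Nadia nn, Julia Nn, Marcus nn, Pavel Nn, Greta nn, Aisha Nn, Samuel nn, Leo nn, Ravi Nn, Olga nn.
In this assignment every recorded phenotype matches its genotype and every non-founder's genotype is obtainable from its parents' genotypes, so the pedigree is consistent.

Yes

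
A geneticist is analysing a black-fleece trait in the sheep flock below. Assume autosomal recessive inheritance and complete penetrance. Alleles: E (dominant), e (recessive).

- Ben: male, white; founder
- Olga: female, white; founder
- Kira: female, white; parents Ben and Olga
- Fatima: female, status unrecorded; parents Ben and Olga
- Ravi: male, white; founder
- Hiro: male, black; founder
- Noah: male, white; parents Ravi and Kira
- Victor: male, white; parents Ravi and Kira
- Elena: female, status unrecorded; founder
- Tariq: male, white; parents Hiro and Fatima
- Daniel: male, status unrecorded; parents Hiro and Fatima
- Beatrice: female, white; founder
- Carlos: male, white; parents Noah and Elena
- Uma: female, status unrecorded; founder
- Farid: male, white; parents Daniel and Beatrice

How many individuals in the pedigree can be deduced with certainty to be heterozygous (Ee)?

Obligate heterozygotes: Tariq is white so carries E and received e from Hiro (ee), so Tariq is Ee.
Every other individual is either homozygous by phenotype or has at least one consistent homozygous assignment, so the count is 1.

1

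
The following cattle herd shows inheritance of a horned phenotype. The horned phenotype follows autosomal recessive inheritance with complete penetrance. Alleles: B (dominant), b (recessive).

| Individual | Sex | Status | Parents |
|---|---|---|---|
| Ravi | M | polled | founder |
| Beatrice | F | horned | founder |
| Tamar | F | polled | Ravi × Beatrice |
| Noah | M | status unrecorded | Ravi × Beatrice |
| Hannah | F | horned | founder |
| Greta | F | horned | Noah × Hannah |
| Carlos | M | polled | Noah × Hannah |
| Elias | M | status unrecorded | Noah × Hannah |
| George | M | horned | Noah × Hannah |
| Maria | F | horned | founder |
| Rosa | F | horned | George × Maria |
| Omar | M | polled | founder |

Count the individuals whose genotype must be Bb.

3

Obligate heterozygotes: Tamar is polled so carries B and received b from Beatrice (bb), so Tamar is Bb; Noah passed B to Carlos (Bb, whose b came from Hannah) and received b from Beatrice (bb), so Noah is Bb; Carlos is polled so carries B and received b from Hannah (bb), so Carlos is Bb.
Every other individual is either homozygous by phenotype or has at least one consistent homozygous assignment, so the count is 3.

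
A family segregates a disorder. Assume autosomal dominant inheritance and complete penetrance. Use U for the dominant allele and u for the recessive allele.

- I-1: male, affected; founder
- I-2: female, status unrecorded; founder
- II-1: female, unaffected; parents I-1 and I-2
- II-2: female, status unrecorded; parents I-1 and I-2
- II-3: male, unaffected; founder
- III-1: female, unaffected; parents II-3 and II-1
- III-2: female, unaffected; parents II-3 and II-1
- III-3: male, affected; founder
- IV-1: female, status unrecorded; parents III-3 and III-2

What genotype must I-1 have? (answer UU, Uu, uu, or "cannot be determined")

From phenotype alone, I-1 is UU or Uu.
I-1 is affected so carries U and passed u to II-1 (uu), so I-1 is Uu.

Uu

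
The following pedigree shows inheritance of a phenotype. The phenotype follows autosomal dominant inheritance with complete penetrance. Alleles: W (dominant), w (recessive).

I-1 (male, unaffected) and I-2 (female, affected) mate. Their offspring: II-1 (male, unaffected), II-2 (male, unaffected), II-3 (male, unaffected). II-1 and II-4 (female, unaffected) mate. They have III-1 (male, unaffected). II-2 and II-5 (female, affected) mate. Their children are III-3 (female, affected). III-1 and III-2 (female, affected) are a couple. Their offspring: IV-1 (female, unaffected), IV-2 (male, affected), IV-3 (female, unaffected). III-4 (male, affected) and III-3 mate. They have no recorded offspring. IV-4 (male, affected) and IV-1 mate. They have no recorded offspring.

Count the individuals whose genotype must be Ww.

4

Obligate heterozygotes: I-2 is affected so carries W and passed w to II-1 (ww), so I-2 is Ww; III-2 is affected so carries W and passed w to IV-1 (ww), so III-2 is Ww; III-3 is affected so carries W and received w from II-2 (ww), so III-3 is Ww; IV-2 is affected so carries W and received w from III-1 (ww), so IV-2 is Ww.
Every other individual is either homozygous by phenotype or has at least one consistent homozygous assignment, so the count is 4.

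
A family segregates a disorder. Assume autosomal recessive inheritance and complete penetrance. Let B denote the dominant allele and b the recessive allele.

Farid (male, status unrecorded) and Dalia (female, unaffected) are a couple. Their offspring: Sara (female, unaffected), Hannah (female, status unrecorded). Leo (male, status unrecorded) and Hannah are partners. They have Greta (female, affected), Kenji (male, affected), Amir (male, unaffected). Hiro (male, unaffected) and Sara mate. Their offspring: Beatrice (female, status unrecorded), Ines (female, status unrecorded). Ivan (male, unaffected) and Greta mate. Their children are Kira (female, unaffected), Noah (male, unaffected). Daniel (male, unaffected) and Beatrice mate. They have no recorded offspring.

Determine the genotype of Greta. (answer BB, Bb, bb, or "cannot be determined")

Greta is affected, so Greta is bb.

bb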